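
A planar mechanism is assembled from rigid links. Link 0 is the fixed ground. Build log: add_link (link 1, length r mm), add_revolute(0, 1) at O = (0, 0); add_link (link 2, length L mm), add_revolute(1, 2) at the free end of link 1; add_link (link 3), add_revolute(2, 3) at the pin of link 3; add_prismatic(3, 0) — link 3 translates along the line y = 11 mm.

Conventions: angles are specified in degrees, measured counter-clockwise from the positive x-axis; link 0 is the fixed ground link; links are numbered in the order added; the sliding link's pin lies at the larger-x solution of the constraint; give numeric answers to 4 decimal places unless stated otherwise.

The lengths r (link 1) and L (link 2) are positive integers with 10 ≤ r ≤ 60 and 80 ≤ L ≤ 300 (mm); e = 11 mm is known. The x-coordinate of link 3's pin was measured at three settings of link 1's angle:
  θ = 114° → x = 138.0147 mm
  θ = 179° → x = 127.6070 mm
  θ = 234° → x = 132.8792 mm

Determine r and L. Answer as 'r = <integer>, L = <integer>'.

constraint per measurement: (x − r cos θ)² + (r sin θ − e)² = L²
subtracting the θ₁ and θ₂ equations cancels the r² and L² terms:
r = (x₁² − x₂²) / (2[(x₁cos θ₁ + e sin θ₁) − (x₂cos θ₂ + e sin θ₂)]) = 17.0000 → r = 17
L² = (x₁ − r cos θ₁)² + (r sin θ₁ − e)² = 21025.0030 → L = 145.0000 → L = 145
check at θ₃=234°: x = 132.8792 (printed 132.8792) ✓

r = 17, L = 145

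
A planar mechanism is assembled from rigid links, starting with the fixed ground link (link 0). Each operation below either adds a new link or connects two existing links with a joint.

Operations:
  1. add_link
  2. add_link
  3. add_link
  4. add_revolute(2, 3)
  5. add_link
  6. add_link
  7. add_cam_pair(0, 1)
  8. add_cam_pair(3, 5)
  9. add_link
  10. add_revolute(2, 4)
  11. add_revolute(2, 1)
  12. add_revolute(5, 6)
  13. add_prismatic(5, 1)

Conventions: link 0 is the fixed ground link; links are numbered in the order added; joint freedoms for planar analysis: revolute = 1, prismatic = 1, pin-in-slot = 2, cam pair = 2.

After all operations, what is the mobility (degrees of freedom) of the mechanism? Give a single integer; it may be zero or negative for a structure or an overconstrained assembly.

L=1 J1=0 J2=0
add link → L=2 J1=0 J2=0
add link → L=3 J1=0 J2=0
add link → L=4 J1=0 J2=0
R@2,3 dof=1 J1 → L=4 J1=1 J2=0
add link → L=5 J1=1 J2=0
add link → L=6 J1=1 J2=0
C@0,1 dof=2 J2 → L=6 J1=1 J2=1
C@3,5 dof=2 J2 → L=6 J1=1 J2=2
add link → L=7 J1=1 J2=2
R@2,4 dof=1 J1 → L=7 J1=2 J2=2
R@2,1 dof=1 J1 → L=7 J1=3 J2=2
R@5,6 dof=1 J1 → L=7 J1=4 J2=2
P@5,1 dof=1 J1 → L=7 J1=5 J2=2
M=3(L−1)−2J1−J2=3·6−2·5−2=6

M = 6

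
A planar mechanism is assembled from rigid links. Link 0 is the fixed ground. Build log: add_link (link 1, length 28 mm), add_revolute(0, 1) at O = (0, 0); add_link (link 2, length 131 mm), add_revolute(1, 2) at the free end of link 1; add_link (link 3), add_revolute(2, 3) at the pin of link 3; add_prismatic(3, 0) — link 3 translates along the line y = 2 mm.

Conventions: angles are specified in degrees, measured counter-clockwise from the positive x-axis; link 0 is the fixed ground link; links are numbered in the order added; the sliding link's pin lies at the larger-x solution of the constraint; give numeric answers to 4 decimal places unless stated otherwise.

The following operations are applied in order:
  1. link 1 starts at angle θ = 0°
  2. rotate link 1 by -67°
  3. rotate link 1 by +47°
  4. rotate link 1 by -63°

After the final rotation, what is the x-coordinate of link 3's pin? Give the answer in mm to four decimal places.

geometry: r = 28 mm, L = 131 mm, e = 2 mm; θ starts at 0°
rotate link 1 by -67°: θ ← 0° -67° = -67°
rotate link 1 by +47°: θ ← -67° +47° = -20°
rotate link 1 by -63°: θ ← -20° -63° = -83°
crank pin P = (r cos θ, r sin θ) = (3.412342, -27.791292)
h = r sin θ − e = -27.791292 − 2 = -29.791292
x = r cos θ + √(L² − h²) = 3.412342 + 127.567546 = 130.979888

130.9799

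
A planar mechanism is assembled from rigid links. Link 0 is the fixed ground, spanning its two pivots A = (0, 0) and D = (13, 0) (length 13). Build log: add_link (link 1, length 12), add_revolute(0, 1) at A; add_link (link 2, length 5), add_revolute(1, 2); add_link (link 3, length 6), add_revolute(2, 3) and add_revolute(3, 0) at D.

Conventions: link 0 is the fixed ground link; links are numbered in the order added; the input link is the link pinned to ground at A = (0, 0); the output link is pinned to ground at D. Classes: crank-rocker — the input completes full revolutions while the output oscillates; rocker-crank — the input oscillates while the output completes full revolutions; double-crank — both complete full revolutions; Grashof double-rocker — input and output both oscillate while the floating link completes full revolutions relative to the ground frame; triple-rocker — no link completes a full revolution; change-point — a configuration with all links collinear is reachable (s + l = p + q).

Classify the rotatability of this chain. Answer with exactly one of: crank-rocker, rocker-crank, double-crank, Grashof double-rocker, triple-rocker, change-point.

lengths: ground=13, input=12, coupler=5, output=6
sorted: s=5 (shortest), l=13 (longest), p+q=18
s + l = 18 vs p + q = 18
s + l = p + q → change-point (collinear configuration reachable)

change-point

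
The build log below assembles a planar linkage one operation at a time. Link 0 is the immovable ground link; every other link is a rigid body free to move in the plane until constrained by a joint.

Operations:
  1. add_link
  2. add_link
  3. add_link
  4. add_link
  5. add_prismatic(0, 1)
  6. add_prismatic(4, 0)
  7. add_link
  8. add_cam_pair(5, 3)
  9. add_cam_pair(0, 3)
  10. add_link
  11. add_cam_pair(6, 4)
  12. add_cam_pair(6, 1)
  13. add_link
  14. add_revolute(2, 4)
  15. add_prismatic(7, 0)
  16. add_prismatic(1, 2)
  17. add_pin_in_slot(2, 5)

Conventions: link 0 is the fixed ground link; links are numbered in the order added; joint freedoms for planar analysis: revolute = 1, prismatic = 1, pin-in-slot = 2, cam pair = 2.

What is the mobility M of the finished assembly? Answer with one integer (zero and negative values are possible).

L=1 J1=0 J2=0
add link → L=2 J1=0 J2=0
add link → L=3 J1=0 J2=0
add link → L=4 J1=0 J2=0
add link → L=5 J1=0 J2=0
P@0,1 dof=1 J1 → L=5 J1=1 J2=0
P@4,0 dof=1 J1 → L=5 J1=2 J2=0
add link → L=6 J1=2 J2=0
C@5,3 dof=2 J2 → L=6 J1=2 J2=1
C@0,3 dof=2 J2 → L=6 J1=2 J2=2
add link → L=7 J1=2 J2=2
C@6,4 dof=2 J2 → L=7 J1=2 J2=3
C@6,1 dof=2 J2 → L=7 J1=2 J2=4
add link → L=8 J1=2 J2=4
R@2,4 dof=1 J1 → L=8 J1=3 J2=4
P@7,0 dof=1 J1 → L=8 J1=4 J2=4
P@1,2 dof=1 J1 → L=8 J1=5 J2=4
PS@2,5 dof=2 J2 → L=8 J1=5 J2=5
M=3(L−1)−2J1−J2=3·7−2·5−5=6

M = 6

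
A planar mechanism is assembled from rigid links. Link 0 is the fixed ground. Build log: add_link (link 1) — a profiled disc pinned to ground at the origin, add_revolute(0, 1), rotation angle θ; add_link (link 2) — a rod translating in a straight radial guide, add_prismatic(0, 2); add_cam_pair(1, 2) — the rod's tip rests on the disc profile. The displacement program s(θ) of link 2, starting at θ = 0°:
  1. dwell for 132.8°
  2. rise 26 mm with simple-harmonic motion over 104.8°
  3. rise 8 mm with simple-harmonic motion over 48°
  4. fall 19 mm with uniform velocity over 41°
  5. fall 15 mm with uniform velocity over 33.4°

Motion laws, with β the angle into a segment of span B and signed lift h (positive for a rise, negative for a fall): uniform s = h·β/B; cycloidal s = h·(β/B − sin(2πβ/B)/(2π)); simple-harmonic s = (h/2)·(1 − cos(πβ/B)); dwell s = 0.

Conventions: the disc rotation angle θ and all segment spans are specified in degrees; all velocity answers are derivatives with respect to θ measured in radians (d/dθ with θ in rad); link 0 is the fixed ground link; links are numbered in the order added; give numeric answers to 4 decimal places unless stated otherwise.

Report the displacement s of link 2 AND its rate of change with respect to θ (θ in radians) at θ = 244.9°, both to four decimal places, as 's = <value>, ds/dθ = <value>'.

seg 1 [0°–132.8°] dwell: s stays 0.0000
seg 2 [132.8°–237.6°] simple-harmonic, h=26: full span → s += 26 → s = 26.0000
seg 3 [237.6°–285.6°] simple-harmonic, h=8: θ=244.9° here. β=7.3, B=48. 8/2·(1 − cos(π·0.1521)) = 0.4479 → s = 26.4479
velocity in seg [237.6°–285.6°] (simple-harmonic), θ in radians: β = 7.3° = 0.1274 rad, B = 48° = 0.8378 rad; ds/dθ = (πh/(2B)) sin(πβ/B) = (π·8/(2·0.8378)) sin(π·0.1521) = 6.897185 mm/rad

s = 26.4479, ds/dθ = 6.8972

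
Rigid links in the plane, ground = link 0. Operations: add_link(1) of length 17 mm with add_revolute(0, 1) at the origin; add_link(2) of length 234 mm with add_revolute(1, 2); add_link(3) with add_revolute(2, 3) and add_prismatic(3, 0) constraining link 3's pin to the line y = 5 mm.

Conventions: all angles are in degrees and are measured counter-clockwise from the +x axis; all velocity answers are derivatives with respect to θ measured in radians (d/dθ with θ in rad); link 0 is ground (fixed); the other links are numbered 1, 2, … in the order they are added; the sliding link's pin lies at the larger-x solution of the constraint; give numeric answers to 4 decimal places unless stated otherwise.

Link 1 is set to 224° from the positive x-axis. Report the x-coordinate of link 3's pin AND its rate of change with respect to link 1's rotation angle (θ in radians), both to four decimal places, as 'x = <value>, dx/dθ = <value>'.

geometry: r = 17 mm, L = 234 mm, e = 5 mm
crank pin P = (r cos θ, r sin θ) = (-12.228777, -11.809192)
h = r sin θ − e = -11.809192 − 5 = -16.809192
x = r cos θ + √(L² − h²) = -12.228777 + 233.395482 = 221.166705
dx/dθ = −r sin θ − h·r cos θ/√(L² − h²) (θ in radians; h = -16.809192) = 10.928473

x = 221.1667, dx/dθ = 10.9285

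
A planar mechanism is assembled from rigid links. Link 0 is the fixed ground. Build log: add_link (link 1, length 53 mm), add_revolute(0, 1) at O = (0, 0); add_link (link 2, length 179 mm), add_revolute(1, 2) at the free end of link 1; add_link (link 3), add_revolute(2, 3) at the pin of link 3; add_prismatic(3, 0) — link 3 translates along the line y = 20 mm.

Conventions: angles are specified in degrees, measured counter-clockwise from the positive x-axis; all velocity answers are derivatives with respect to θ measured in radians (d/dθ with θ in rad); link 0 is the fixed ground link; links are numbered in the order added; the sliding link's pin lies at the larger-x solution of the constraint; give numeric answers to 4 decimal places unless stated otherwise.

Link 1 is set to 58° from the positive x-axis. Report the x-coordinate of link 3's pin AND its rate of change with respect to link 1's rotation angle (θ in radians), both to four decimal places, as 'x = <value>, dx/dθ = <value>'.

geometry: r = 53 mm, L = 179 mm, e = 20 mm
crank pin P = (r cos θ, r sin θ) = (28.085721, 44.946549)
h = r sin θ − e = 44.946549 − 20 = 24.946549
x = r cos θ + √(L² − h²) = 28.085721 + 177.253123 = 205.338844
dx/dθ = −r sin θ − h·r cos θ/√(L² − h²) (θ in radians; h = 24.946549) = -48.899325

x = 205.3388, dx/dθ = -48.8993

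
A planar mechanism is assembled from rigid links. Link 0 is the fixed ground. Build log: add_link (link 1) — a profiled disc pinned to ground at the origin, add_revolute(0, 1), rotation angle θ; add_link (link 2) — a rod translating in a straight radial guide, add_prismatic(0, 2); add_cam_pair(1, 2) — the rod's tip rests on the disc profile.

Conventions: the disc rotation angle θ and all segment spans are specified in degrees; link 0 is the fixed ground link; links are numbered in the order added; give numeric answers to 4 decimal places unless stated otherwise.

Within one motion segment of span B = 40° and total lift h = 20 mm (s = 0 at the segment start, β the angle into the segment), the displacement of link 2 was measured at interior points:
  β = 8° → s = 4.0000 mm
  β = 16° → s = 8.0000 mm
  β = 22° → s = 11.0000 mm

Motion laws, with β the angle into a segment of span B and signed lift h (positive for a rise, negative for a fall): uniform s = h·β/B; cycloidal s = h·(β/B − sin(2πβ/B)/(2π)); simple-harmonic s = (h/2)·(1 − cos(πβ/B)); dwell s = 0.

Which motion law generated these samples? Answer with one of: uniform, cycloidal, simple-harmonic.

candidates at β/B = r: uniform s = h·r (linear in β); cycloidal s = h·(r − sin(2πr)/(2π)); simple-harmonic s = (h/2)(1 − cos(πr))
β=8°: printed 4.0000 | uniform 4.0000, cycloidal 0.9727, simple-harmonic 1.9098
β=16°: printed 8.0000 | uniform 8.0000, cycloidal 6.1290, simple-harmonic 6.9098
β=22°: printed 11.0000 | uniform 11.0000, cycloidal 11.9836, simple-harmonic 11.5643
only one law matches every sample → uniform

uniform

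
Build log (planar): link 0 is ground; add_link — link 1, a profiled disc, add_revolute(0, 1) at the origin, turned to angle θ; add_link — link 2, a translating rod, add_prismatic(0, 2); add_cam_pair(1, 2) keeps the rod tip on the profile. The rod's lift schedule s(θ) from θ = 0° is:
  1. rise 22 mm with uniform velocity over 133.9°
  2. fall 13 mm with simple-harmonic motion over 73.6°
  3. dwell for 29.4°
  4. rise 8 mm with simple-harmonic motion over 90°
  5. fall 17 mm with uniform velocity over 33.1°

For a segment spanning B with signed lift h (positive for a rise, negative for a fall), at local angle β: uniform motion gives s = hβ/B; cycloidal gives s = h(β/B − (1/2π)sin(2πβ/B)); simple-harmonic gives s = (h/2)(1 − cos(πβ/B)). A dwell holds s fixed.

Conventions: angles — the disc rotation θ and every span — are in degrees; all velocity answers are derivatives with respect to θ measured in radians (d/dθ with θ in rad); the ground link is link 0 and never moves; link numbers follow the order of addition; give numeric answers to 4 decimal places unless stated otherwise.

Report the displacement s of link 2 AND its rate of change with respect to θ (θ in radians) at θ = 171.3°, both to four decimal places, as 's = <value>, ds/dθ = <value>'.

seg 1 [0°–133.9°] uniform, h=22: full span → s += 22 → s = 22.0000
seg 2 [133.9°–207.5°] simple-harmonic, h=-13: θ=171.3° here. β=37.4, B=73.6. -13/2·(1 − cos(π·0.5082)) = -6.6665 → s = 15.3335
velocity in seg [133.9°–207.5°] (simple-harmonic), θ in radians: β = 37.4° = 0.6528 rad, B = 73.6° = 1.2846 rad; ds/dθ = (πh/(2B)) sin(πβ/B) = (π·(-13)/(2·1.2846)) sin(π·0.5082) = -15.891526 mm/rad

s = 15.3335, ds/dθ = -15.8915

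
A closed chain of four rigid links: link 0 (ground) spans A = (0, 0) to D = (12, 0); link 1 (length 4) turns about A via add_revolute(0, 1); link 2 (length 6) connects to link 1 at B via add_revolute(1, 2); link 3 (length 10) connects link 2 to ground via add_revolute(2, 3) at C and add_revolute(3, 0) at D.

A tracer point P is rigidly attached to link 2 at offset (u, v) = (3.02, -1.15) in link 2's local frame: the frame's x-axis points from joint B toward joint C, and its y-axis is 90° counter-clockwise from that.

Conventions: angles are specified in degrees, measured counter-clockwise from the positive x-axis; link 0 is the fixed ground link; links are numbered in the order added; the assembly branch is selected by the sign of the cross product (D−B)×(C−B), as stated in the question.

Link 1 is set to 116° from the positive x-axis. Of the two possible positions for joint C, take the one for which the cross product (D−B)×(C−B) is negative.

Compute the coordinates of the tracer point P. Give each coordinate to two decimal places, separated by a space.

A=(0,0), D=(12.00,0)
B = A + 4.00·(cos116°, sin116°) = (-1.7535, 3.5952)
|BD| = 14.2156
circle(B,6.00) ∩ circle(D,10.00): a=4.8568, h=3.5231
  candidates: C₊=(3.8364,5.7754) cross=50.082; C₋=(2.0544,-1.0416) cross=-50.082
  branch - wants cross < 0 → take C=(2.0544,-1.0416) (cross=-50.082)
ex = (C−B)/|BC| = (0.6346,-0.7728); ey = (0.7728,0.6346)
P = B + 3.02·ex + -1.15·ey = (-0.7256,0.5315)

-0.73 0.53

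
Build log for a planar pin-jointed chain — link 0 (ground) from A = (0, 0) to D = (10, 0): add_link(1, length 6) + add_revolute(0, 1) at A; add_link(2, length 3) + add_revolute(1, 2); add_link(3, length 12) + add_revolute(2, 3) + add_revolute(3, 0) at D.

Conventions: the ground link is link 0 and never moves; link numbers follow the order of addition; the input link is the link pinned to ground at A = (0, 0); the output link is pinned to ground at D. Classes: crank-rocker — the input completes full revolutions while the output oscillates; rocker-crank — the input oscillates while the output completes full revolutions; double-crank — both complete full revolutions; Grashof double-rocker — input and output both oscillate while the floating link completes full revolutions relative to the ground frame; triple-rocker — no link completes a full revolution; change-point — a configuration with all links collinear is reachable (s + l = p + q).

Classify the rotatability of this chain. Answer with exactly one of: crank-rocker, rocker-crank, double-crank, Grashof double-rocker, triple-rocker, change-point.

lengths: ground=10, input=6, coupler=3, output=12
sorted: s=3 (shortest), l=12 (longest), p+q=16
s + l = 15 vs p + q = 16
s + l < p + q (Grashof) with shortest = coupler link → Grashof double-rocker

Grashof double-rocker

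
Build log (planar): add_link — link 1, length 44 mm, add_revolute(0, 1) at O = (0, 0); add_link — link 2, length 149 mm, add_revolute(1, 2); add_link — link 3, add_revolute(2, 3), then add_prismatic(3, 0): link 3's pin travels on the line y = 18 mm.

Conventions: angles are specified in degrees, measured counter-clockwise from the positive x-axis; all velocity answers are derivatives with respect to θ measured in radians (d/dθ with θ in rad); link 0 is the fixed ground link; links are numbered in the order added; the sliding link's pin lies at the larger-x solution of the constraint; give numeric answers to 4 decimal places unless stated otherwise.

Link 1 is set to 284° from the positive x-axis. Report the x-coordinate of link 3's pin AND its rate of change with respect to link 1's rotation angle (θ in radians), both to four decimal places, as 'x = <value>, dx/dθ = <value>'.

geometry: r = 44 mm, L = 149 mm, e = 18 mm
crank pin P = (r cos θ, r sin θ) = (10.644563, -42.693012)
h = r sin θ − e = -42.693012 − 18 = -60.693012
x = r cos θ + √(L² − h²) = 10.644563 + 136.078501 = 146.723064
dx/dθ = −r sin θ − h·r cos θ/√(L² − h²) (θ in radians; h = -60.693012) = 47.440644

x = 146.7231, dx/dθ = 47.4406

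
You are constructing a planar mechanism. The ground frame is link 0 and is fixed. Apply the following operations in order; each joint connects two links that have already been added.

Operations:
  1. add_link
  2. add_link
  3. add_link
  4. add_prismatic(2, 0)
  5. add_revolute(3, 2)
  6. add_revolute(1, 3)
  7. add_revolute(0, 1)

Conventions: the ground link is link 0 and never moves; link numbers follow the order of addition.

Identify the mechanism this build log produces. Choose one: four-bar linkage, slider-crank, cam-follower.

links: 4 (incl. ground); joints: 3 revolute, 1 prismatic, 0 higher (cam) pair, forming one closed loop
4 links, 3 revolutes + 1 prismatic in one loop → slider-crank

slider-crank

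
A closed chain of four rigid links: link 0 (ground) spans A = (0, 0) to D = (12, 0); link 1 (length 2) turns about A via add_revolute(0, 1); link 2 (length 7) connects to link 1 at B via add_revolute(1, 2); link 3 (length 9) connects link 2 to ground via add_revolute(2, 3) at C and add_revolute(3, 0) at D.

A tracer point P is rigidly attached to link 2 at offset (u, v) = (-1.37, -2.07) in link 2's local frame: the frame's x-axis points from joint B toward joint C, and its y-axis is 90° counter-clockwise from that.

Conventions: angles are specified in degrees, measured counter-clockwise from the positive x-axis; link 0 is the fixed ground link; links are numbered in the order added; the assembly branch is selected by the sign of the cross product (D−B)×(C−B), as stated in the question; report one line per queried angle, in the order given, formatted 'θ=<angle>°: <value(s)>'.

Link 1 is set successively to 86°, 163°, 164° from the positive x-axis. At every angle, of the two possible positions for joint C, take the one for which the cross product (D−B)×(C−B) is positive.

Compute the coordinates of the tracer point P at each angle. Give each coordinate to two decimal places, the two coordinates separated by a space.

A=(0,0), D=(12.00,0)
θ=86°: B = A + 2.00·(cos86°, sin86°) = (0.1395, 1.9951)
θ=86°: |BD| = 12.0271
θ=86°: circle(B,7.00) ∩ circle(D,9.00): a=4.6832, h=5.2026
θ=86°:   candidates: C₊=(5.6209,6.3488) cross=62.573; C₋=(3.8948,-3.9123) cross=-62.573
θ=86°:   branch + wants cross > 0 → take C=(5.6209,6.3488) (cross=62.573)
θ=86°: ex = (C−B)/|BC| = (0.7831,0.6220); ey = (-0.6220,0.7831)
θ=86°: P = B + -1.37·ex + -2.07·ey = (0.3542,-0.4779)
θ=163°: B = A + 2.00·(cos163°, sin163°) = (-1.9126, 0.5847)
θ=163°: |BD| = 13.9249
θ=163°: circle(B,7.00) ∩ circle(D,9.00): a=5.8134, h=3.8992
θ=163°:   candidates: C₊=(4.0594,4.2364) cross=54.297; C₋=(3.7319,-3.5552) cross=-54.297
θ=163°:   branch + wants cross > 0 → take C=(4.0594,4.2364) (cross=54.297)
θ=163°: ex = (C−B)/|BC| = (0.8531,0.5217); ey = (-0.5217,0.8531)
θ=163°: P = B + -1.37·ex + -2.07·ey = (-2.0016,-1.8960)
θ=164°: B = A + 2.00·(cos164°, sin164°) = (-1.9225, 0.5513)
θ=164°: |BD| = 13.9334
θ=164°: circle(B,7.00) ∩ circle(D,9.00): a=5.8184, h=3.8918
θ=164°:   candidates: C₊=(4.0453,4.2098) cross=54.226; C₋=(3.7373,-3.5677) cross=-54.226
θ=164°:   branch + wants cross > 0 → take C=(4.0453,4.2098) (cross=54.226)
θ=164°: ex = (C−B)/|BC| = (0.8525,0.5227); ey = (-0.5227,0.8525)
θ=164°: P = B + -1.37·ex + -2.07·ey = (-2.0086,-1.9295)

θ=86°: 0.35 -0.48
θ=163°: -2.00 -1.90
θ=164°: -2.01 -1.93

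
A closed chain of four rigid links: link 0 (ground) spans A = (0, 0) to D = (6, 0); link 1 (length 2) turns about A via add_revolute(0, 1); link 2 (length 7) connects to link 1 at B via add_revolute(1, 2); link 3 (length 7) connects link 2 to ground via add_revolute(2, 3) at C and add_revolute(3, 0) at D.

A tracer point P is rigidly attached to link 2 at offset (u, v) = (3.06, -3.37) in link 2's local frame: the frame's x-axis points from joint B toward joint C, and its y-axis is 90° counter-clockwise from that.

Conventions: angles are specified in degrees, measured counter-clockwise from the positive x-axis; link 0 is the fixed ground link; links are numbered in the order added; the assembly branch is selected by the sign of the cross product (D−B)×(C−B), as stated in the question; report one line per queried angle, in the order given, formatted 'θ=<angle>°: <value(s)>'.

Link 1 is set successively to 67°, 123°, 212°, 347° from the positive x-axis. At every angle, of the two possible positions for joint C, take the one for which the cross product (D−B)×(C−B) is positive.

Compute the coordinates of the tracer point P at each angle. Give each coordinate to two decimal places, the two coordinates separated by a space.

A=(0,0), D=(6.00,0)
θ=67°: B = A + 2.00·(cos67°, sin67°) = (0.7815, 1.8410)
θ=67°: |BD| = 5.5338
θ=67°: circle(B,7.00) ∩ circle(D,7.00): a=2.7669, h=6.4300
θ=67°:   candidates: C₊=(5.5299,6.9842) cross=35.582; C₋=(1.2516,-5.1432) cross=-35.582
θ=67°:   branch + wants cross > 0 → take C=(5.5299,6.9842) (cross=35.582)
θ=67°: ex = (C−B)/|BC| = (0.6783,0.7347); ey = (-0.7347,0.6783)
θ=67°: P = B + 3.06·ex + -3.37·ey = (5.3333,1.8033)
θ=123°: B = A + 2.00·(cos123°, sin123°) = (-1.0893, 1.6773)
θ=123°: |BD| = 7.2850
θ=123°: circle(B,7.00) ∩ circle(D,7.00): a=3.6425, h=5.9776
θ=123°:   candidates: C₊=(3.8317,6.6557) cross=43.547; C₋=(1.0790,-4.9784) cross=-43.547
θ=123°:   branch + wants cross > 0 → take C=(3.8317,6.6557) (cross=43.547)
θ=123°: ex = (C−B)/|BC| = (0.7030,0.7112); ey = (-0.7112,0.7030)
θ=123°: P = B + 3.06·ex + -3.37·ey = (3.4586,1.4845)
θ=212°: B = A + 2.00·(cos212°, sin212°) = (-1.6961, -1.0598)
θ=212°: |BD| = 7.7687
θ=212°: circle(B,7.00) ∩ circle(D,7.00): a=3.8844, h=5.8234
θ=212°:   candidates: C₊=(1.3575,5.2390) cross=45.240; C₋=(2.9464,-6.2989) cross=-45.240
θ=212°:   branch + wants cross > 0 → take C=(1.3575,5.2390) (cross=45.240)
θ=212°: ex = (C−B)/|BC| = (0.4362,0.8998); ey = (-0.8998,0.4362)
θ=212°: P = B + 3.06·ex + -3.37·ey = (2.6712,0.2236)
θ=347°: B = A + 2.00·(cos347°, sin347°) = (1.9487, -0.4499)
θ=347°: |BD| = 4.0762
θ=347°: circle(B,7.00) ∩ circle(D,7.00): a=2.0381, h=6.6967
θ=347°:   candidates: C₊=(3.2352,6.4309) cross=27.297; C₋=(4.7135,-6.8808) cross=-27.297
θ=347°:   branch + wants cross > 0 → take C=(3.2352,6.4309) (cross=27.297)
θ=347°: ex = (C−B)/|BC| = (0.1838,0.9830); ey = (-0.9830,0.1838)
θ=347°: P = B + 3.06·ex + -3.37·ey = (5.8237,1.9386)

θ=67°: 5.33 1.80
θ=123°: 3.46 1.48
θ=212°: 2.67 0.22
θ=347°: 5.82 1.94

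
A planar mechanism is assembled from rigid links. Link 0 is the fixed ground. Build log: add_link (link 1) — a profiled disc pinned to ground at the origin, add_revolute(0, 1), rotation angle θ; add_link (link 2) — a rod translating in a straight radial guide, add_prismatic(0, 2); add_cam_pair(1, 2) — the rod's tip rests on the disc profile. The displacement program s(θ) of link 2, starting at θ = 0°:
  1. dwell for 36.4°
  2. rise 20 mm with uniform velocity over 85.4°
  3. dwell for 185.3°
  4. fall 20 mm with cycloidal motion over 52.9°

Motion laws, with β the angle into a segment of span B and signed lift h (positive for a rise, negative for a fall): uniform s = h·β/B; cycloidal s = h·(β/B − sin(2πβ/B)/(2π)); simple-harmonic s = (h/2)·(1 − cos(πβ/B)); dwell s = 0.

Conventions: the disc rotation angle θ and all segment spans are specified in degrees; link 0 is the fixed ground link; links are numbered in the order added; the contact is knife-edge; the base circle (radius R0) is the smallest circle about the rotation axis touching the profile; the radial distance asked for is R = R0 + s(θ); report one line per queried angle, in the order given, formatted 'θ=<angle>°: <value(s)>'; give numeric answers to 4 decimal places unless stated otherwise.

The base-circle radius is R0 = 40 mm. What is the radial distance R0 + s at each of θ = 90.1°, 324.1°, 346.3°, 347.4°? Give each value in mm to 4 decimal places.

seg 1 [0°–36.4°] dwell: s stays 0.0000
seg 2 [36.4°–121.8°] uniform, h=20: θ=90.1° here. β=53.7, B=85.4. 20·53.7/85.4 = 12.5761 → s = 12.5761
seg 2 [36.4°–121.8°] uniform, h=20: full span → s += 20 → s = 20.0000
seg 3 [121.8°–307.1°] dwell: s stays 20.0000
seg 4 [307.1°–360°] cycloidal, h=-20: θ=324.1° here. β=17, B=52.9. -20·(0.3214 − sin(2π·0.3214)/(2π)) = -3.5588 → s = 16.4412
seg 4 [307.1°–360°] cycloidal, h=-20: θ=346.3° here. β=39.2, B=52.9. -20·(0.7410 − sin(2π·0.7410)/(2π)) = -17.9985 → s = 2.0015
seg 4 [307.1°–360°] cycloidal, h=-20: θ=347.4° here. β=40.3, B=52.9. -20·(0.7618 − sin(2π·0.7618)/(2π)) = -18.4106 → s = 1.5894
θ=90.1°: R = R0 + s = 40 + 12.5761 = 52.5761
θ=324.1°: R = R0 + s = 40 + 16.4412 = 56.4412
θ=346.3°: R = R0 + s = 40 + 2.0015 = 42.0015
θ=347.4°: R = R0 + s = 40 + 1.5894 = 41.5894

θ=90.1°: 52.5761
θ=324.1°: 56.4412
θ=346.3°: 42.0015
θ=347.4°: 41.5894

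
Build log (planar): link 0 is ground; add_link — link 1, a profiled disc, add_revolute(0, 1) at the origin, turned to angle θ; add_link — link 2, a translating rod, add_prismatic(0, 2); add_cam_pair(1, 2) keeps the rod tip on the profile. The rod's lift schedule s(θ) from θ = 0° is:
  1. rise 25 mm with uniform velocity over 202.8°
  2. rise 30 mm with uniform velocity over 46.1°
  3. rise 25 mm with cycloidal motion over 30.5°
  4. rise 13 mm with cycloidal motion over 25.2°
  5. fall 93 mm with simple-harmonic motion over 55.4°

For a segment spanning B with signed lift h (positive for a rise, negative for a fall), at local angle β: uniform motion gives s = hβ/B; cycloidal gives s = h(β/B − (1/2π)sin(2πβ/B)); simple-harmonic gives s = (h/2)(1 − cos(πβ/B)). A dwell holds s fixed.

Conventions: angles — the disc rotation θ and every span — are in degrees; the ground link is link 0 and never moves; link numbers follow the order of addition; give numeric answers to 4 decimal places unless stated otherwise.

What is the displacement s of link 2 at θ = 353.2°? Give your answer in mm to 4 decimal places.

seg 1 [0°–202.8°] uniform, h=25: full span → s += 25 → s = 25.0000
seg 2 [202.8°–248.9°] uniform, h=30: full span → s += 30 → s = 55.0000
seg 3 [248.9°–279.4°] cycloidal, h=25: full span → s += 25 → s = 80.0000
seg 4 [279.4°–304.6°] cycloidal, h=13: full span → s += 13 → s = 93.0000
seg 5 [304.6°–360°] simple-harmonic, h=-93: θ=353.2° here. β=48.6, B=55.4. -93/2·(1 − cos(π·0.8773)) = -89.5855 → s = 3.4145

3.4145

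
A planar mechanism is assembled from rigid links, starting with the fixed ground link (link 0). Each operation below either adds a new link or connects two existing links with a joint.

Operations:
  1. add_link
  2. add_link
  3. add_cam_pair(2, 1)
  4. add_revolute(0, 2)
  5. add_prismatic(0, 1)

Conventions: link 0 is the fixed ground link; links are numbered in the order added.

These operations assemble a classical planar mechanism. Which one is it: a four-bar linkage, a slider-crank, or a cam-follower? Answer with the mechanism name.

links: 3 (incl. ground); joints: 1 revolute, 1 prismatic, 1 higher (cam) pair, forming one closed loop
3 links, revolute + prismatic + higher pair in one loop → cam-follower

cam-follower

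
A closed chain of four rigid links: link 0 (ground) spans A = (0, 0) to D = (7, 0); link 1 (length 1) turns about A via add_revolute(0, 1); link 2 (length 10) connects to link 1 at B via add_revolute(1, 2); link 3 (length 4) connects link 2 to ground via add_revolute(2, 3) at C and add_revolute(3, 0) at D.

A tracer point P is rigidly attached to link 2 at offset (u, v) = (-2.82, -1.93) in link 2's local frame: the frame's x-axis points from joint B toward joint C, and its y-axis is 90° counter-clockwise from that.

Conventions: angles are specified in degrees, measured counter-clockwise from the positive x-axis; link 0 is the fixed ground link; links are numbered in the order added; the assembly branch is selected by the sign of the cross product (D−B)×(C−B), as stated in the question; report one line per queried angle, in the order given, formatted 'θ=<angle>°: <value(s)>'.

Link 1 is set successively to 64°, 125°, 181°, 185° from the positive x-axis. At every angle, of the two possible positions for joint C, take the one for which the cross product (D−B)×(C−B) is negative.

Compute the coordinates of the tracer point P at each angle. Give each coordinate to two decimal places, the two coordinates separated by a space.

A=(0,0), D=(7.00,0)
θ=64°: B = A + 1.00·(cos64°, sin64°) = (0.4384, 0.8988)
θ=64°: |BD| = 6.6229
θ=64°: circle(B,10.00) ∩ circle(D,4.00): a=9.6531, h=2.6111
θ=64°:   candidates: C₊=(10.3565,2.1757) cross=17.293; C₋=(9.6478,-2.9982) cross=-17.293
θ=64°:   branch - wants cross < 0 → take C=(9.6478,-2.9982) (cross=-17.293)
θ=64°: ex = (C−B)/|BC| = (0.9209,-0.3897); ey = (0.3897,0.9209)
θ=64°: P = B + -2.82·ex + -1.93·ey = (-2.9108,0.2203)
θ=125°: B = A + 1.00·(cos125°, sin125°) = (-0.5736, 0.8192)
θ=125°: |BD| = 7.6177
θ=125°: circle(B,10.00) ∩ circle(D,4.00): a=9.3223, h=3.6186
θ=125°:   candidates: C₊=(9.0838,3.4143) cross=27.566; C₋=(8.3056,-3.7809) cross=-27.566
θ=125°:   branch - wants cross < 0 → take C=(8.3056,-3.7809) (cross=-27.566)
θ=125°: ex = (C−B)/|BC| = (0.8879,-0.4600); ey = (0.4600,0.8879)
θ=125°: P = B + -2.82·ex + -1.93·ey = (-3.9653,0.4027)
θ=181°: B = A + 1.00·(cos181°, sin181°) = (-0.9998, -0.0175)
θ=181°: |BD| = 7.9999
θ=181°: circle(B,10.00) ∩ circle(D,4.00): a=9.2500, h=3.7996
θ=181°:   candidates: C₊=(8.2419,3.8023) cross=30.396; C₋=(8.2584,-3.7969) cross=-30.396
θ=181°:   branch - wants cross < 0 → take C=(8.2584,-3.7969) (cross=-30.396)
θ=181°: ex = (C−B)/|BC| = (0.9258,-0.3779); ey = (0.3779,0.9258)
θ=181°: P = B + -2.82·ex + -1.93·ey = (-4.3401,-0.7385)
θ=185°: B = A + 1.00·(cos185°, sin185°) = (-0.9962, -0.0872)
θ=185°: |BD| = 7.9967
θ=185°: circle(B,10.00) ∩ circle(D,4.00): a=9.2505, h=3.7984
θ=185°:   candidates: C₊=(8.2124,3.8118) cross=30.375; C₋=(8.2952,-3.7845) cross=-30.375
θ=185°:   branch - wants cross < 0 → take C=(8.2952,-3.7845) (cross=-30.375)
θ=185°: ex = (C−B)/|BC| = (0.9291,-0.3697); ey = (0.3697,0.9291)
θ=185°: P = B + -2.82·ex + -1.93·ey = (-4.3300,-0.8377)

θ=64°: -2.91 0.22
θ=125°: -3.97 0.40
θ=181°: -4.34 -0.74
θ=185°: -4.33 -0.84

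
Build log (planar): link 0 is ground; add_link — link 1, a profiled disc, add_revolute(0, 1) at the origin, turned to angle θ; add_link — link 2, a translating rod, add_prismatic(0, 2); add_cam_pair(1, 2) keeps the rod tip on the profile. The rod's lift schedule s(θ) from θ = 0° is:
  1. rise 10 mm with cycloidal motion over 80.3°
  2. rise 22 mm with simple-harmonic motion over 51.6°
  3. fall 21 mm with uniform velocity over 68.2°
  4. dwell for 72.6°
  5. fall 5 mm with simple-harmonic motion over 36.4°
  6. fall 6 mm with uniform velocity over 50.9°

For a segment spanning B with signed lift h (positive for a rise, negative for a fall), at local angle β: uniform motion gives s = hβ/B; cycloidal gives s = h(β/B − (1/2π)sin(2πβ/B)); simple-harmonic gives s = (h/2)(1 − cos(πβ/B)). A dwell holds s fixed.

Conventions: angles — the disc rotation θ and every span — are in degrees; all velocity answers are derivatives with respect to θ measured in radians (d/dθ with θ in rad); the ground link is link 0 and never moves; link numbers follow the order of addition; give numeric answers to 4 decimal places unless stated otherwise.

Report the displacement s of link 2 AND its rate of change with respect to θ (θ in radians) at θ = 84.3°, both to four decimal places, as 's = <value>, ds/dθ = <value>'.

seg 1 [0°–80.3°] cycloidal, h=10: full span → s += 10 → s = 10.0000
seg 2 [80.3°–131.9°] simple-harmonic, h=22: θ=84.3° here. β=4, B=51.6. 22/2·(1 − cos(π·0.0775)) = 0.3246 → s = 10.3246
velocity in seg [80.3°–131.9°] (simple-harmonic), θ in radians: β = 4° = 0.0698 rad, B = 51.6° = 0.9006 rad; ds/dθ = (πh/(2B)) sin(πβ/B) = (π·22/(2·0.9006)) sin(π·0.0775) = 9.252822 mm/rad

s = 10.3246, ds/dθ = 9.2528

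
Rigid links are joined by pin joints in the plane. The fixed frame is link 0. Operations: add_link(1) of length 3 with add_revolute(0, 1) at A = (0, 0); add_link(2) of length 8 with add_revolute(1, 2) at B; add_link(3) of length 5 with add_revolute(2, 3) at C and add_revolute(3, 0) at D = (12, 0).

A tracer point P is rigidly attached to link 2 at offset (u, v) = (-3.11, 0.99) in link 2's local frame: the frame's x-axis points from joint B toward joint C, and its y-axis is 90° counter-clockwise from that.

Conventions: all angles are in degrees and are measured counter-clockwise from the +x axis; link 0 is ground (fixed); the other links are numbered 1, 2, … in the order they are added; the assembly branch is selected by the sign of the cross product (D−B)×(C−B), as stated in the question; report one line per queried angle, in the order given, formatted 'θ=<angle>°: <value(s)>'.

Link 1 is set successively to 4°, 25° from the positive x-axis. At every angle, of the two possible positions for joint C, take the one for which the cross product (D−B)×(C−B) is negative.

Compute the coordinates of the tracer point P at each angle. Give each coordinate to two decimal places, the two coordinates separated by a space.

A=(0,0), D=(12.00,0)
θ=4°: B = A + 3.00·(cos4°, sin4°) = (2.9927, 0.2093)
θ=4°: |BD| = 9.0097
θ=4°: circle(B,8.00) ∩ circle(D,5.00): a=6.6692, h=4.4184
θ=4°:   candidates: C₊=(9.7627,4.4715) cross=39.808; C₋=(9.5575,-4.3628) cross=-39.808
θ=4°:   branch - wants cross < 0 → take C=(9.5575,-4.3628) (cross=-39.808)
θ=4°: ex = (C−B)/|BC| = (0.8206,-0.5715); ey = (0.5715,0.8206)
θ=4°: P = B + -3.11·ex + 0.99·ey = (1.0064,2.7991)
θ=25°: B = A + 3.00·(cos25°, sin25°) = (2.7189, 1.2679)
θ=25°: |BD| = 9.3673
θ=25°: circle(B,8.00) ∩ circle(D,5.00): a=6.7654, h=4.2697
θ=25°:   candidates: C₊=(9.9999,4.5825) cross=39.995; C₋=(8.8441,-3.8782) cross=-39.995
θ=25°:   branch - wants cross < 0 → take C=(8.8441,-3.8782) (cross=-39.995)
θ=25°: ex = (C−B)/|BC| = (0.7657,-0.6433); ey = (0.6433,0.7657)
θ=25°: P = B + -3.11·ex + 0.99·ey = (0.9746,4.0264)

θ=4°: 1.01 2.80
θ=25°: 0.97 4.03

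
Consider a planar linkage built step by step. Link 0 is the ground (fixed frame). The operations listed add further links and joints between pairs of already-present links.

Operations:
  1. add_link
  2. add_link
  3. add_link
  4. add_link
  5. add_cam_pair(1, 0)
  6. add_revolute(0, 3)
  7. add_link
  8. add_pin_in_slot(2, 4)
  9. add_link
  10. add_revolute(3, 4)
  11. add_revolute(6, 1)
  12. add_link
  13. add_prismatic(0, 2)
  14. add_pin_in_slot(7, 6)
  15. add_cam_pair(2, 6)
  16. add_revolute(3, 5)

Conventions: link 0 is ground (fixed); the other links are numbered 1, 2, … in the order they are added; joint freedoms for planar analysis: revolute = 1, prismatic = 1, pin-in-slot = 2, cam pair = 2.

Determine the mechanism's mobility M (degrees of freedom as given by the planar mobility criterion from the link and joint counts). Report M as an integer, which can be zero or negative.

link 0 = ground. State L|J1|J2 = 1|0|0
+link1  2|0|0
+link2  3|0|0
+link3  4|0|0
+link4  5|0|0
C(1,0) f=2→J2  5|0|1
R(0,3) f=1→J1  5|1|1
+link5  6|1|1
PS(2,4) f=2→J2  6|1|2
+link6  7|1|2
R(3,4) f=1→J1  7|2|2
R(6,1) f=1→J1  7|3|2
+link7  8|3|2
P(0,2) f=1→J1  8|4|2
PS(7,6) f=2→J2  8|4|3
C(2,6) f=2→J2  8|4|4
R(3,5) f=1→J1  8|5|4
M = 3(8−1)−2·5−4 = 21−10−4 = 7

M = 7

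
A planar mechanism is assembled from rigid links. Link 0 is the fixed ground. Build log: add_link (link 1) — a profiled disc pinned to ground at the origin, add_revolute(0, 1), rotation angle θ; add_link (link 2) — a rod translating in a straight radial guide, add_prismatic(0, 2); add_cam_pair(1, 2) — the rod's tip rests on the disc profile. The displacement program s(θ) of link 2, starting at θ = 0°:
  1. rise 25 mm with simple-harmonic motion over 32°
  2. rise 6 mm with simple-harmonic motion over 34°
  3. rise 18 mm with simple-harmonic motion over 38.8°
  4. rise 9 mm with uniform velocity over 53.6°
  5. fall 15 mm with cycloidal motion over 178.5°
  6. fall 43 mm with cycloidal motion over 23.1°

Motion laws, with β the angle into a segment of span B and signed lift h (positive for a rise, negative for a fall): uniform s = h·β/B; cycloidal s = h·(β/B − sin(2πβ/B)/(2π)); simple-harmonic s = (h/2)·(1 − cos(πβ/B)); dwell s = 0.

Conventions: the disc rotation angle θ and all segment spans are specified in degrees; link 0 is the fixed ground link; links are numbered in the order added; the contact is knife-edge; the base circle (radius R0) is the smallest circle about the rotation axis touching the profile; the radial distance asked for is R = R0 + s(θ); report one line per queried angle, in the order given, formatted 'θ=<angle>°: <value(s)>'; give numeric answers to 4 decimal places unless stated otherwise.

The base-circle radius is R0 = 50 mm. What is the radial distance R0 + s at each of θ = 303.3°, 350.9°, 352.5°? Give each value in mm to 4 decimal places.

seg 1 [0°–32°] simple-harmonic, h=25: full span → s += 25 → s = 25.0000
seg 2 [32°–66°] simple-harmonic, h=6: full span → s += 6 → s = 31.0000
seg 3 [66°–104.8°] simple-harmonic, h=18: full span → s += 18 → s = 49.0000
seg 4 [104.8°–158.4°] uniform, h=9: full span → s += 9 → s = 58.0000
seg 5 [158.4°–336.9°] cycloidal, h=-15: θ=303.3° here. β=144.9, B=178.5. -15·(0.8118 − sin(2π·0.8118)/(2π)) = -14.3863 → s = 43.6137
seg 5 [158.4°–336.9°] cycloidal, h=-15: full span → s += -15 → s = 43.0000
seg 6 [336.9°–360°] cycloidal, h=-43: θ=350.9° here. β=14, B=23.1. -43·(0.6061 − sin(2π·0.6061)/(2π)) = -30.2911 → s = 12.7089
seg 6 [336.9°–360°] cycloidal, h=-43: θ=352.5° here. β=15.6, B=23.1. -43·(0.6753 − sin(2π·0.6753)/(2π)) = -35.1430 → s = 7.8570
θ=303.3°: R = R0 + s = 50 + 43.6137 = 93.6137
θ=350.9°: R = R0 + s = 50 + 12.7089 = 62.7089
θ=352.5°: R = R0 + s = 50 + 7.8570 = 57.8570

θ=303.3°: 93.6137
θ=350.9°: 62.7089
θ=352.5°: 57.8570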